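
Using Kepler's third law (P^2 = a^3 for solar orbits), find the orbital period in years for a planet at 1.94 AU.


P = a^(3/2) = 1.94^1.5 = 2.7021

2.7021 years


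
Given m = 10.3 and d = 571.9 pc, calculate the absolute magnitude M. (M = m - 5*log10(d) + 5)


M = m - 5*log10(d) + 5 = 10.3 - 5*log10(571.9) + 5 = 1.5134

1.5134


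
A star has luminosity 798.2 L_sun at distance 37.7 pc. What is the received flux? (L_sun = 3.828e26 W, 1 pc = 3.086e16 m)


F = L / (4*pi*d^2) = 3.056e+29 / (4*pi*(1.163e+18)^2) = 1.796e-08

1.796e-08 W/m^2


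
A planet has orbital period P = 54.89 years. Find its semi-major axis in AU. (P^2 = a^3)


a = P^(2/3) = 54.89^(2/3) = 14.4432

14.4432 AU


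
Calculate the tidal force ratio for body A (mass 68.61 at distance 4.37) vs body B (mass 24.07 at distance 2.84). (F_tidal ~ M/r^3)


Ratio = (M1/r1^3) / (M2/r2^3) = (68.61/4.37^3) / (24.07/2.84^3) = 0.7824

0.7824


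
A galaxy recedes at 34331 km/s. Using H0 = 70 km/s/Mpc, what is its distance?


d = v / H0 = 34331 / 70 = 490.4429

490.4429 Mpc


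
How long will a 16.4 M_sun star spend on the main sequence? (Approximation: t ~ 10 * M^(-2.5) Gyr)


t = 10 * M^(-2.5) = 10 * 16.4^(-2.5) = 0.0092

0.0092 Gyr


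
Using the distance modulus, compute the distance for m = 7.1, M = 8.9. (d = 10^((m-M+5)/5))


d = 10^((m - M + 5)/5) = 10^((7.1 - 8.9 + 5)/5) = 4.3652

4.3652 pc


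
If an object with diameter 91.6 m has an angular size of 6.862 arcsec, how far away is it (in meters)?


D = size / theta_rad, theta_rad = 6.862 * pi/(180*3600) = 3.327e-05, D = 2.753e+06

2.753e+06 m


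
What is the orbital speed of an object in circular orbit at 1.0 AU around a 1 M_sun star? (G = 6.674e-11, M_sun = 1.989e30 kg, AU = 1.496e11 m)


v = sqrt(GM/r) = sqrt(6.674e-11 * 1.989e+30 / 1.496e+11) = 29788.2298

29788.2298 m/s


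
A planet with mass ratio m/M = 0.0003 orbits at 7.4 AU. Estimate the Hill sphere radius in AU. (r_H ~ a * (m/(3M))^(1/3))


r_H = a * (m/3M)^(1/3) = 7.4 * (0.0003/3)^(1/3) = 0.3435

0.3435 AU


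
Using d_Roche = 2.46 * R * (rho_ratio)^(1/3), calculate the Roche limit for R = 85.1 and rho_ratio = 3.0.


d_Roche = 2.46 * 85.1 * 3.0^(1/3) = 301.9292

301.9292


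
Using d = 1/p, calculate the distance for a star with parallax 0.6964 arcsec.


d = 1/p = 1/0.6964 = 1.436

1.436 pc


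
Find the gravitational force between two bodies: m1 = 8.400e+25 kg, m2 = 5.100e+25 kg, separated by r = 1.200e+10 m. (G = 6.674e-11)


F = G*m1*m2/r^2 = 6.674e-11 * 8.400e+25 * 5.100e+25 / (1.200e+10)^2 = 6.674e-11 * 4.284e+51 / 1.440e+20 = 1.986e+21

1.986e+21 N


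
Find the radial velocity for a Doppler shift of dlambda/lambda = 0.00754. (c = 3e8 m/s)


v = (dlambda/lambda) * c = 0.00754 * 3e8 = 2.262e+06

2.262e+06 m/s


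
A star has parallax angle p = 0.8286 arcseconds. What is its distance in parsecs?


d = 1/p = 1/0.8286 = 1.2069

1.2069 pc


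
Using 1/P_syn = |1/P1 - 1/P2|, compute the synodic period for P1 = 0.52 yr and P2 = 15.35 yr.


1/P_syn = |1/P1 - 1/P2| = |1/0.52 - 1/15.35| => P_syn = 0.5382

0.5382 years


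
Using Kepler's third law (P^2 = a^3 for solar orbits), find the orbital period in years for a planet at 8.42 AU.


P = a^(3/2) = 8.42^1.5 = 24.4325

24.4325 years


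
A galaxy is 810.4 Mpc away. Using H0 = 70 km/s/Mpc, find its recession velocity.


v = H0 * d = 70 * 810.4 = 56728.0

56728.0 km/s


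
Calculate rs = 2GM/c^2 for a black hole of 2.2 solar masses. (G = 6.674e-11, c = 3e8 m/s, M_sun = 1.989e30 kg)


M = 2.2 * 1.989e30 kg = 4.3758e+30 kg. rs = 2GM/c^2 = 2 * 6.674e-11 * 4.3758e+30 / (3e8)^2 = 6489.7976

6489.7976 m


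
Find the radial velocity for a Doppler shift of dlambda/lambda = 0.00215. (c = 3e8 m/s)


v = (dlambda/lambda) * c = 0.00215 * 3e8 = 645000.0

645000.0 m/s


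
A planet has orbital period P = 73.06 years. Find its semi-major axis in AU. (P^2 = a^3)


a = P^(2/3) = 73.06^(2/3) = 17.4764

17.4764 AU


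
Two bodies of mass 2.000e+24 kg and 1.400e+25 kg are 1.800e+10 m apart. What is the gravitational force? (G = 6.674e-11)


F = G*m1*m2/r^2 = 6.674e-11 * 2.000e+24 * 1.400e+25 / (1.800e+10)^2 = 6.674e-11 * 2.800e+49 / 3.240e+20 = 5.768e+18

5.768e+18 N


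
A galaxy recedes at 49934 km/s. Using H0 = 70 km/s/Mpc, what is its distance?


d = v / H0 = 49934 / 70 = 713.3429

713.3429 Mpc


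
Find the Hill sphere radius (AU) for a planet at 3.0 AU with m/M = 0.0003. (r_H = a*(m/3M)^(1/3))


r_H = a * (m/3M)^(1/3) = 3.0 * (0.0003/3)^(1/3) = 0.1392

0.1392 AU


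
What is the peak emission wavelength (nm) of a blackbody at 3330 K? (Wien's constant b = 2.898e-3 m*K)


lam_max = b / T = 2.898e-3 / 3330 = 8.703e-07 m = 870.2703 nm

870.2703 nm


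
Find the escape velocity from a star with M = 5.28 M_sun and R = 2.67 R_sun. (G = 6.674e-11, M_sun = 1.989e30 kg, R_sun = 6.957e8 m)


M = 5.28 * 1.989e30 kg = 1.050192e+31 kg; R = 2.67 * 6.957e8 m = 1.857519e+09 m. v_esc = sqrt(2GM/R) = sqrt(2 * 6.674e-11 * 1.050192e+31 / 1.857519e+09) = 868711.9975

868711.9975 m/s


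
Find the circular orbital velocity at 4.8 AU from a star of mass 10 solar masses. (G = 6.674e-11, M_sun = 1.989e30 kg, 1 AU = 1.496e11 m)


v = sqrt(GM/r) = sqrt(6.674e-11 * 1.989e+31 / 7.181e+11) = 42995.6063

42995.6063 m/s


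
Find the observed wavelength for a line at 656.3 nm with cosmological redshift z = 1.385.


lam_obs = lam_emit * (1 + z) = 656.3 * (1 + 1.385) = 1565.2755

1565.2755 nm


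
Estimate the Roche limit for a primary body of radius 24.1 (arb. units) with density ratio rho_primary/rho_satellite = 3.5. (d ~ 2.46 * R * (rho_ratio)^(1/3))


d_Roche = 2.46 * 24.1 * 3.5^(1/3) = 90.0136

90.0136


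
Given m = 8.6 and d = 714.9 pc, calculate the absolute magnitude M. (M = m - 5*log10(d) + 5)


M = m - 5*log10(d) + 5 = 8.6 - 5*log10(714.9) + 5 = -0.6712

-0.6712


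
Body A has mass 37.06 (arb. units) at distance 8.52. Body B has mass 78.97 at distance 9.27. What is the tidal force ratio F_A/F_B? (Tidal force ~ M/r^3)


Ratio = (M1/r1^3) / (M2/r2^3) = (37.06/8.52^3) / (78.97/9.27^3) = 0.6045

0.6045


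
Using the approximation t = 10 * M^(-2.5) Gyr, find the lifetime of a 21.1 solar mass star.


t = 10 * M^(-2.5) = 10 * 21.1^(-2.5) = 0.0049

0.0049 Gyr


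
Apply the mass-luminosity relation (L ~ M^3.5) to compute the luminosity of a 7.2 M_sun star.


L/L_sun = (M/M_sun)^3.5 = 7.2^3.5 = 1001.5295

1001.5295 L_sun


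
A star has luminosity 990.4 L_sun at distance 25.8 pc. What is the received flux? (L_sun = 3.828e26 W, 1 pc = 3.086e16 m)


F = L / (4*pi*d^2) = 3.791e+29 / (4*pi*(7.962e+17)^2) = 4.759e-08

4.759e-08 W/m^2


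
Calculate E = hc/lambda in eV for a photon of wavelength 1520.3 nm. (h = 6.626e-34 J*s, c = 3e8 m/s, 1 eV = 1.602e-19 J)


E = hc/lambda = 6.626e-34 * 3e8 / 1.520e-06 = 1.308e-19 J = 0.8162 eV

0.8162 eV


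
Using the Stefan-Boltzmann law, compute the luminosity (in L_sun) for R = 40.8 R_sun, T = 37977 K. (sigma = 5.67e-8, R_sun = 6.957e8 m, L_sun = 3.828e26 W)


R = 40.8 * 6.957e8 m = 2.838456e+10 m. L = 4*pi*R^2*sigma*T^4 = 4*pi*(2.838456e+10)^2 * 5.67e-8 * 37977^4 = 1.194097734e+33 W. L/L_sun = 1.194097734e+33 / 3.828e26 = 3.119e+06

3.119e+06 L_sun


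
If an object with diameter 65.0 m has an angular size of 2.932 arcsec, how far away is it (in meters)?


D = size / theta_rad, theta_rad = 2.932 * pi/(180*3600) = 1.421e-05, D = 4.573e+06

4.573e+06 m


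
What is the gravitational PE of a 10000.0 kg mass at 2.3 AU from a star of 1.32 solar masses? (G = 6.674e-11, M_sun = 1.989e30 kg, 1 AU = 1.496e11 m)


M = 1.32 * 1.989e30 kg = 2.62548e+30 kg; r = 2.3 AU * 1.496e11 m/AU = 3.4408e+11 m. U = -GM*m/r = -(6.674e-11 * 2.62548e+30 * 10000.0) / 3.4408e+11 = -5.093e+12

-5.093e+12 J


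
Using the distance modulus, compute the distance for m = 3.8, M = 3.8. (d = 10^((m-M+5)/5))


d = 10^((m - M + 5)/5) = 10^((3.8 - 3.8 + 5)/5) = 10.0

10.0 pc


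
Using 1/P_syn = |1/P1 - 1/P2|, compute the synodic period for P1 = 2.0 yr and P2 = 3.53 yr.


1/P_syn = |1/P1 - 1/P2| = |1/2.0 - 1/3.53| => P_syn = 4.6144

4.6144 years


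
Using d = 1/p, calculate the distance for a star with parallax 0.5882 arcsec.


d = 1/p = 1/0.5882 = 1.7001

1.7001 pc


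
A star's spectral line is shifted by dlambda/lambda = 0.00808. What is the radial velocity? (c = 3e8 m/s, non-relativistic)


v = (dlambda/lambda) * c = 0.00808 * 3e8 = 2.424e+06

2.424e+06 m/s


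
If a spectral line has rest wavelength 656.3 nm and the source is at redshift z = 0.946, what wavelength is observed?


lam_obs = lam_emit * (1 + z) = 656.3 * (1 + 0.946) = 1277.1598

1277.1598 nm


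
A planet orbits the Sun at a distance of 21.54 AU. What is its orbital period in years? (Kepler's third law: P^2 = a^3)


P = a^(3/2) = 21.54^1.5 = 99.9697

99.9697 years


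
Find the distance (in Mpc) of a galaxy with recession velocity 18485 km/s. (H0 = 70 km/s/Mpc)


d = v / H0 = 18485 / 70 = 264.0714

264.0714 Mpc


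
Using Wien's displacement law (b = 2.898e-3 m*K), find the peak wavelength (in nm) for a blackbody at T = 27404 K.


lam_max = b / T = 2.898e-3 / 27404 = 1.058e-07 m = 105.751 nm

105.751 nm


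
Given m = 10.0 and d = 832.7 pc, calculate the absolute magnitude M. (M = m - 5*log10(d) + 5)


M = m - 5*log10(d) + 5 = 10.0 - 5*log10(832.7) + 5 = 0.3976

0.3976


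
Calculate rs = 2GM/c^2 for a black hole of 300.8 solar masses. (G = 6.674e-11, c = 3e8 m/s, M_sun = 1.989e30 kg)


M = 300.8 * 1.989e30 kg = 5.982912e+32 kg. rs = 2GM/c^2 = 2 * 6.674e-11 * 5.982912e+32 / (3e8)^2 = 887332.3264

887332.3264 m


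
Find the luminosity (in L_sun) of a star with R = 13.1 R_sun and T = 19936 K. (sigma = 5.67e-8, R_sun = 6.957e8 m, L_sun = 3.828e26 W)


R = 13.1 * 6.957e8 m = 9.11367e+09 m. L = 4*pi*R^2*sigma*T^4 = 4*pi*(9.11367e+09)^2 * 5.67e-8 * 19936^4 = 9.34827804e+30 W. L/L_sun = 9.34827804e+30 / 3.828e26 = 24420.789

24420.789 L_sun


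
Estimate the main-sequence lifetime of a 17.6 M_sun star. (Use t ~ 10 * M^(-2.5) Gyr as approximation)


t = 10 * M^(-2.5) = 10 * 17.6^(-2.5) = 0.0077

0.0077 Gyr


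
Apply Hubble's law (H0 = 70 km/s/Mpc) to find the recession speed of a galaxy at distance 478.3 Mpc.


v = H0 * d = 70 * 478.3 = 33481.0

33481.0 km/s


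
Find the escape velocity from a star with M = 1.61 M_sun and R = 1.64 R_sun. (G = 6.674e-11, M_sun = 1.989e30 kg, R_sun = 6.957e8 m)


M = 1.61 * 1.989e30 kg = 3.20229e+30 kg; R = 1.64 * 6.957e8 m = 1.140948e+09 m. v_esc = sqrt(2GM/R) = sqrt(2 * 6.674e-11 * 3.20229e+30 / 1.140948e+09) = 612076.2143

612076.2143 m/s


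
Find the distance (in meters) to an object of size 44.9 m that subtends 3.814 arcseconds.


D = size / theta_rad, theta_rad = 3.814 * pi/(180*3600) = 1.849e-05, D = 2.428e+06

2.428e+06 m


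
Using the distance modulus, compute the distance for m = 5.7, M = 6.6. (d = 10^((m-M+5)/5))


d = 10^((m - M + 5)/5) = 10^((5.7 - 6.6 + 5)/5) = 6.6069

6.6069 pc


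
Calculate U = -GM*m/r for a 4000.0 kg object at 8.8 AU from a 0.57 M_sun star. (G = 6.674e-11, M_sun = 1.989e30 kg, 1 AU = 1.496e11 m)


M = 0.57 * 1.989e30 kg = 1.13373e+30 kg; r = 8.8 AU * 1.496e11 m/AU = 1.31648e+12 m. U = -GM*m/r = -(6.674e-11 * 1.13373e+30 * 4000.0) / 1.31648e+12 = -2.299e+11

-2.299e+11 J


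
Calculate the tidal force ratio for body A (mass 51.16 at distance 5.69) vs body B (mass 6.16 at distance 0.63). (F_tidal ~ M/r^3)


Ratio = (M1/r1^3) / (M2/r2^3) = (51.16/5.69^3) / (6.16/0.63^3) = 0.0113

0.0113


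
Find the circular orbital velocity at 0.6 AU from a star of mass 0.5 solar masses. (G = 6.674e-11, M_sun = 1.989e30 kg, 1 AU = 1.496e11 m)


v = sqrt(GM/r) = sqrt(6.674e-11 * 9.945e+29 / 8.976e+10) = 27192.809

27192.809 m/s


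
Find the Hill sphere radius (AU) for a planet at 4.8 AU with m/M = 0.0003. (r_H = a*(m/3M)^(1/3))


r_H = a * (m/3M)^(1/3) = 4.8 * (0.0003/3)^(1/3) = 0.2228

0.2228 AU


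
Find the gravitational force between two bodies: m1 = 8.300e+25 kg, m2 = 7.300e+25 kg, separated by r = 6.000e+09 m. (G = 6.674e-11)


F = G*m1*m2/r^2 = 6.674e-11 * 8.300e+25 * 7.300e+25 / (6.000e+09)^2 = 6.674e-11 * 6.059e+51 / 3.600e+19 = 1.123e+22

1.123e+22 N


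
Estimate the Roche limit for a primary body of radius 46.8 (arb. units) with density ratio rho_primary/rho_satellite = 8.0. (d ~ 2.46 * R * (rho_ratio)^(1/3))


d_Roche = 2.46 * 46.8 * 8.0^(1/3) = 230.256

230.256


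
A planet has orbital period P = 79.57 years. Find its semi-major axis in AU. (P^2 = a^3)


a = P^(2/3) = 79.57^(2/3) = 18.4998

18.4998 AU


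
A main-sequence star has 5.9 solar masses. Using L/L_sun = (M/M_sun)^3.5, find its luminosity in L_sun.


L/L_sun = (M/M_sun)^3.5 = 5.9^3.5 = 498.8639

498.8639 L_sun


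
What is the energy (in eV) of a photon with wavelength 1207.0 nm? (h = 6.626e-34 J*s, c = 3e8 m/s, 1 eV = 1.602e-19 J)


E = hc/lambda = 6.626e-34 * 3e8 / 1.207e-06 = 1.647e-19 J = 1.028 eV

1.028 eV


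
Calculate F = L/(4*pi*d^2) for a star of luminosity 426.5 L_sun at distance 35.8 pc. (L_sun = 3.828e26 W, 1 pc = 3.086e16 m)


F = L / (4*pi*d^2) = 1.633e+29 / (4*pi*(1.105e+18)^2) = 1.064e-08

1.064e-08 W/m^2


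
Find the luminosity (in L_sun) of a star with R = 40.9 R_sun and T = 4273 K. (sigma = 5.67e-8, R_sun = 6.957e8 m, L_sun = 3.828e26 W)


R = 40.9 * 6.957e8 m = 2.845413e+10 m. L = 4*pi*R^2*sigma*T^4 = 4*pi*(2.845413e+10)^2 * 5.67e-8 * 4273^4 = 1.923158669e+29 W. L/L_sun = 1.923158669e+29 / 3.828e26 = 502.3925

502.3925 L_sun


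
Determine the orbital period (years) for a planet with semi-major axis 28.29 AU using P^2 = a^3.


P = a^(3/2) = 28.29^1.5 = 150.4698

150.4698 years


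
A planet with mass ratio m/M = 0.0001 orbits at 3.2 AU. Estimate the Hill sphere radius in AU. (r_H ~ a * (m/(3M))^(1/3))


r_H = a * (m/3M)^(1/3) = 3.2 * (0.0001/3)^(1/3) = 0.103

0.103 AU


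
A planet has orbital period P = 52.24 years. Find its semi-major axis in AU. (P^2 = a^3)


a = P^(2/3) = 52.24^(2/3) = 13.9745

13.9745 AU


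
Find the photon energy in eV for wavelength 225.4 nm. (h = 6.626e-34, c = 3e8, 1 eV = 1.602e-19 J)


E = hc/lambda = 6.626e-34 * 3e8 / 2.254e-07 = 8.819e-19 J = 5.505 eV

5.505 eV


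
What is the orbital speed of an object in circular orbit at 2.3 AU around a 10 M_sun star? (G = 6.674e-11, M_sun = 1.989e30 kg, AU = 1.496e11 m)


v = sqrt(GM/r) = sqrt(6.674e-11 * 1.989e+31 / 3.441e+11) = 62112.7529

62112.7529 m/s


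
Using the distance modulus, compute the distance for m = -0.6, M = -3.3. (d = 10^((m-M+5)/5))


d = 10^((m - M + 5)/5) = 10^((-0.6 - -3.3 + 5)/5) = 34.6737

34.6737 pc


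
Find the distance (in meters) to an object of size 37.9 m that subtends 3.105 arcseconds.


D = size / theta_rad, theta_rad = 3.105 * pi/(180*3600) = 1.505e-05, D = 2.518e+06

2.518e+06 m


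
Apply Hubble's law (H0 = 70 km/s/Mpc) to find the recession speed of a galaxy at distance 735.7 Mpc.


v = H0 * d = 70 * 735.7 = 51499.0

51499.0 km/s


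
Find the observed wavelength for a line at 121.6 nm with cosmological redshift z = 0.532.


lam_obs = lam_emit * (1 + z) = 121.6 * (1 + 0.532) = 186.2912

186.2912 nm


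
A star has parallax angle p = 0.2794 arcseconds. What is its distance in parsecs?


d = 1/p = 1/0.2794 = 3.5791

3.5791 pc


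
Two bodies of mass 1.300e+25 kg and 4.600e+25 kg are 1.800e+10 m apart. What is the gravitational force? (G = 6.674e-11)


F = G*m1*m2/r^2 = 6.674e-11 * 1.300e+25 * 4.600e+25 / (1.800e+10)^2 = 6.674e-11 * 5.980e+50 / 3.240e+20 = 1.232e+20

1.232e+20 N


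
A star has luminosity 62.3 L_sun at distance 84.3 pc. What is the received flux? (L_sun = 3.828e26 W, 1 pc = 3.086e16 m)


F = L / (4*pi*d^2) = 2.385e+28 / (4*pi*(2.601e+18)^2) = 2.804e-10

2.804e-10 W/m^2


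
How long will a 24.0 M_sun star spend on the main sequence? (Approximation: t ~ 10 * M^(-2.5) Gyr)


t = 10 * M^(-2.5) = 10 * 24.0^(-2.5) = 0.0035

0.0035 Gyr


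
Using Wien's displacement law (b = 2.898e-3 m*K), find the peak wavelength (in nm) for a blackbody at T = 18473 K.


lam_max = b / T = 2.898e-3 / 18473 = 1.569e-07 m = 156.8776 nm

156.8776 nm


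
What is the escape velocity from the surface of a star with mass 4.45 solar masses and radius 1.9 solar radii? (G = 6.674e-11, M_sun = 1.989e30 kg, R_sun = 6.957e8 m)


M = 4.45 * 1.989e30 kg = 8.85105e+30 kg; R = 1.9 * 6.957e8 m = 1.32183e+09 m. v_esc = sqrt(2GM/R) = sqrt(2 * 6.674e-11 * 8.85105e+30 / 1.32183e+09) = 945404.5625

945404.5625 m/s


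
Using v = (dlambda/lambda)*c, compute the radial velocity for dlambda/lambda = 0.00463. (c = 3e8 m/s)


v = (dlambda/lambda) * c = 0.00463 * 3e8 = 1.389e+06

1.389e+06 m/s


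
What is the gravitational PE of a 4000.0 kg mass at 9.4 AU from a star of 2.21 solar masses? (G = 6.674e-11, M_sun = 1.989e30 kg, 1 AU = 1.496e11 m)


M = 2.21 * 1.989e30 kg = 4.39569e+30 kg; r = 9.4 AU * 1.496e11 m/AU = 1.40624e+12 m. U = -GM*m/r = -(6.674e-11 * 4.39569e+30 * 4000.0) / 1.40624e+12 = -8.345e+11

-8.345e+11 J


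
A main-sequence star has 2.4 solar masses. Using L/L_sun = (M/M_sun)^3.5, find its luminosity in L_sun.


L/L_sun = (M/M_sun)^3.5 = 2.4^3.5 = 21.416

21.416 L_sun


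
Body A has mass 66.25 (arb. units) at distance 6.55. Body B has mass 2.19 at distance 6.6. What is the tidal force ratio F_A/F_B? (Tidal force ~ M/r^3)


Ratio = (M1/r1^3) / (M2/r2^3) = (66.25/6.55^3) / (2.19/6.6^3) = 30.9492

30.9492


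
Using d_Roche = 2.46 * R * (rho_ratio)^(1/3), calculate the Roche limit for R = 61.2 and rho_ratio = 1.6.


d_Roche = 2.46 * 61.2 * 1.6^(1/3) = 176.0867

176.0867


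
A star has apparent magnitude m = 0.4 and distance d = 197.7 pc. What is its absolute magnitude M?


M = m - 5*log10(d) + 5 = 0.4 - 5*log10(197.7) + 5 = -6.08

-6.08


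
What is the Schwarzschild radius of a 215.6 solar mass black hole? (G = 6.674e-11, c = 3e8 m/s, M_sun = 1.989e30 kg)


M = 215.6 * 1.989e30 kg = 4.288284e+32 kg. rs = 2GM/c^2 = 2 * 6.674e-11 * 4.288284e+32 / (3e8)^2 = 636000.1648

636000.1648 m


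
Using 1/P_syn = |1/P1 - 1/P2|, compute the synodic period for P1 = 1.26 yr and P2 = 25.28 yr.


1/P_syn = |1/P1 - 1/P2| = |1/1.26 - 1/25.28| => P_syn = 1.3261

1.3261 years


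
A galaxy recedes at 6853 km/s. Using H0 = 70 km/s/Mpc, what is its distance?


d = v / H0 = 6853 / 70 = 97.9

97.9 Mpc


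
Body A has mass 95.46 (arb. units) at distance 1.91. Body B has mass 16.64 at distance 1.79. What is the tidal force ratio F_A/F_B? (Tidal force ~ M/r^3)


Ratio = (M1/r1^3) / (M2/r2^3) = (95.46/1.91^3) / (16.64/1.79^3) = 4.722

4.722


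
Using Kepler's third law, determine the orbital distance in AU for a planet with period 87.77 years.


a = P^(2/3) = 87.77^(2/3) = 19.7499

19.7499 AU


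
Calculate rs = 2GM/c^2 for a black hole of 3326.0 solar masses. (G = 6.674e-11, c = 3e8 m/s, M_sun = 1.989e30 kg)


M = 3326.0 * 1.989e30 kg = 6.615414e+33 kg. rs = 2GM/c^2 = 2 * 6.674e-11 * 6.615414e+33 / (3e8)^2 = 9.811e+06

9.811e+06 m


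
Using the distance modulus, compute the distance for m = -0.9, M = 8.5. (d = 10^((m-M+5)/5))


d = 10^((m - M + 5)/5) = 10^((-0.9 - 8.5 + 5)/5) = 0.1318

0.1318 pc


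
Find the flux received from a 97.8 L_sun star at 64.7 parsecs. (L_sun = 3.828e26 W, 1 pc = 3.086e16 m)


F = L / (4*pi*d^2) = 3.744e+28 / (4*pi*(1.997e+18)^2) = 7.473e-10

7.473e-10 W/m^2


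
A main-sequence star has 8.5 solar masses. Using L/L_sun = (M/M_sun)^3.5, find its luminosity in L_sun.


L/L_sun = (M/M_sun)^3.5 = 8.5^3.5 = 1790.4667

1790.4667 L_sun


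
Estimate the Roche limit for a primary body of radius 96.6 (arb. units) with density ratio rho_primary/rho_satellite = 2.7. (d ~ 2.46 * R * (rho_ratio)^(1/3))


d_Roche = 2.46 * 96.6 * 2.7^(1/3) = 330.9026

330.9026


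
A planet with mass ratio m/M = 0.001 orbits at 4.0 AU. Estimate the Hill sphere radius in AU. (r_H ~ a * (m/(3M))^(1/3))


r_H = a * (m/3M)^(1/3) = 4.0 * (0.001/3)^(1/3) = 0.2773

0.2773 AU


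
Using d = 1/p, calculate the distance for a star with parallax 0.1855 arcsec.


d = 1/p = 1/0.1855 = 5.3908

5.3908 pc


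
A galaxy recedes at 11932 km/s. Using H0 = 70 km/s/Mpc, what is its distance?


d = v / H0 = 11932 / 70 = 170.4571

170.4571 Mpc


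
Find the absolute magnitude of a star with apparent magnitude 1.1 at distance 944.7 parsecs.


M = m - 5*log10(d) + 5 = 1.1 - 5*log10(944.7) + 5 = -8.7765

-8.7765


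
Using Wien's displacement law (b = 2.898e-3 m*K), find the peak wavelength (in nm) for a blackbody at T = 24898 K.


lam_max = b / T = 2.898e-3 / 24898 = 1.164e-07 m = 116.3949 nm

116.3949 nm


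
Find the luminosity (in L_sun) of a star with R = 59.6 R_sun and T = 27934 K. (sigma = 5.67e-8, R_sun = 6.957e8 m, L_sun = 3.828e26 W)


R = 59.6 * 6.957e8 m = 4.146372e+10 m. L = 4*pi*R^2*sigma*T^4 = 4*pi*(4.146372e+10)^2 * 5.67e-8 * 27934^4 = 7.458679817e+32 W. L/L_sun = 7.458679817e+32 / 3.828e26 = 1.948e+06

1.948e+06 L_sun


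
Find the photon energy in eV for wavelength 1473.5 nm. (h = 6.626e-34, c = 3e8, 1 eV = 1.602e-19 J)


E = hc/lambda = 6.626e-34 * 3e8 / 1.474e-06 = 1.349e-19 J = 0.8421 eV

0.8421 eV


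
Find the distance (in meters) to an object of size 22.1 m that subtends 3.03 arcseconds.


D = size / theta_rad, theta_rad = 3.03 * pi/(180*3600) = 1.469e-05, D = 1.504e+06

1.504e+06 m


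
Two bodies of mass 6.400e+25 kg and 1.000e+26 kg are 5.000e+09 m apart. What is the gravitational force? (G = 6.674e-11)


F = G*m1*m2/r^2 = 6.674e-11 * 6.400e+25 * 1.000e+26 / (5.000e+09)^2 = 6.674e-11 * 6.400e+51 / 2.500e+19 = 1.709e+22

1.709e+22 N


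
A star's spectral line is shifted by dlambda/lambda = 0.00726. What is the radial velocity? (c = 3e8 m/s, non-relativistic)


v = (dlambda/lambda) * c = 0.00726 * 3e8 = 2.178e+06

2.178e+06 m/s


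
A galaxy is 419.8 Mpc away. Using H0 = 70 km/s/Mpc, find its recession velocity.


v = H0 * d = 70 * 419.8 = 29386.0

29386.0 km/s


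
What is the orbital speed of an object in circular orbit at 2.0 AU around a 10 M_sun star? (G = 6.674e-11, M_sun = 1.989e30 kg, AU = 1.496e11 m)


v = sqrt(GM/r) = sqrt(6.674e-11 * 1.989e+31 / 2.992e+11) = 66608.5068

66608.5068 m/s


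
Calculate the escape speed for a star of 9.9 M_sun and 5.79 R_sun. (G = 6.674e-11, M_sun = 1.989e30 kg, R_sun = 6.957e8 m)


M = 9.9 * 1.989e30 kg = 1.96911e+31 kg; R = 5.79 * 6.957e8 m = 4.028103e+09 m. v_esc = sqrt(2GM/R) = sqrt(2 * 6.674e-11 * 1.96911e+31 / 4.028103e+09) = 807779.4571

807779.4571 m/s


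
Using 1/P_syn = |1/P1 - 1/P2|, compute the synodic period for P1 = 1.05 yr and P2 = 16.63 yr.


1/P_syn = |1/P1 - 1/P2| = |1/1.05 - 1/16.63| => P_syn = 1.1208

1.1208 years


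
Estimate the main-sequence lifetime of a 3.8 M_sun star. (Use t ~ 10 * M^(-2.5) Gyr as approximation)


t = 10 * M^(-2.5) = 10 * 3.8^(-2.5) = 0.3553

0.3553 Gyr


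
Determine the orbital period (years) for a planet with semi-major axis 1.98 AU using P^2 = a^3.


P = a^(3/2) = 1.98^1.5 = 2.7861

2.7861 years


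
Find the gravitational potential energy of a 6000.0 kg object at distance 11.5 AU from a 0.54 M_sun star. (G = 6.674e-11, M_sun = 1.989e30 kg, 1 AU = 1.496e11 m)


M = 0.54 * 1.989e30 kg = 1.07406e+30 kg; r = 11.5 AU * 1.496e11 m/AU = 1.7204e+12 m. U = -GM*m/r = -(6.674e-11 * 1.07406e+30 * 6000.0) / 1.7204e+12 = -2.500e+11

-2.500e+11 J


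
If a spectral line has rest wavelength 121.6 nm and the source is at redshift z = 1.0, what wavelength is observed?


lam_obs = lam_emit * (1 + z) = 121.6 * (1 + 1.0) = 243.2

243.2 nm


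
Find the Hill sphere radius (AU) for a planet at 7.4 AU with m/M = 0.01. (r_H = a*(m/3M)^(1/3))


r_H = a * (m/3M)^(1/3) = 7.4 * (0.01/3)^(1/3) = 1.1054

1.1054 AU


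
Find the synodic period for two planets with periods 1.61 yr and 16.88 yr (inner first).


1/P_syn = |1/P1 - 1/P2| = |1/1.61 - 1/16.88| => P_syn = 1.7798

1.7798 years


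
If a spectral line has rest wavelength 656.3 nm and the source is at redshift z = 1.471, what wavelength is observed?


lam_obs = lam_emit * (1 + z) = 656.3 * (1 + 1.471) = 1621.7173

1621.7173 nm


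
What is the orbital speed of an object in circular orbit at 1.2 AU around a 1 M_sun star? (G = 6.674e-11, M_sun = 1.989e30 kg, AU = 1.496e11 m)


v = sqrt(GM/r) = sqrt(6.674e-11 * 1.989e+30 / 1.795e+11) = 27192.809

27192.809 m/s


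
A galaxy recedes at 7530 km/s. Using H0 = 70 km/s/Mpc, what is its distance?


d = v / H0 = 7530 / 70 = 107.5714

107.5714 Mpc


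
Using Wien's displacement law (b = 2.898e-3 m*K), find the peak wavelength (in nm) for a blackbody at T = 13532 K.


lam_max = b / T = 2.898e-3 / 13532 = 2.142e-07 m = 214.159 nm

214.159 nm


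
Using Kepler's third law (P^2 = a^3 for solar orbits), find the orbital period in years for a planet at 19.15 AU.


P = a^(3/2) = 19.15^1.5 = 83.8018

83.8018 years


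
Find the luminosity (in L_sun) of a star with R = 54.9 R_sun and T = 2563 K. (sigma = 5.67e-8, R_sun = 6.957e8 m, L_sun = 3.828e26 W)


R = 54.9 * 6.957e8 m = 3.819393e+10 m. L = 4*pi*R^2*sigma*T^4 = 4*pi*(3.819393e+10)^2 * 5.67e-8 * 2563^4 = 4.485140408e+28 W. L/L_sun = 4.485140408e+28 / 3.828e26 = 117.1667

117.1667 L_sun


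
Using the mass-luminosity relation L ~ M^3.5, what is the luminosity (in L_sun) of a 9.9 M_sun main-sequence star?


L/L_sun = (M/M_sun)^3.5 = 9.9^3.5 = 3052.9745

3052.9745 L_sun


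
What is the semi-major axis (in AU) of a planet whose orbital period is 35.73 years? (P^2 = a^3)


a = P^(2/3) = 35.73^(2/3) = 10.8481

10.8481 AU


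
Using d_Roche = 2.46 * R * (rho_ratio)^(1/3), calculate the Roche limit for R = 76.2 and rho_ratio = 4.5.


d_Roche = 2.46 * 76.2 * 4.5^(1/3) = 309.4764

309.4764


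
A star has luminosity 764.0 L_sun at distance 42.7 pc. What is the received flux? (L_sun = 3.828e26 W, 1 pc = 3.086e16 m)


F = L / (4*pi*d^2) = 2.925e+29 / (4*pi*(1.318e+18)^2) = 1.340e-08

1.340e-08 W/m^2


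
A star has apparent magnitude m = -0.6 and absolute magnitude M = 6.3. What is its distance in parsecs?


d = 10^((m - M + 5)/5) = 10^((-0.6 - 6.3 + 5)/5) = 0.4169

0.4169 pc


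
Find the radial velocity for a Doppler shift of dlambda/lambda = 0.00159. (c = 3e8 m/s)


v = (dlambda/lambda) * c = 0.00159 * 3e8 = 477000.0

477000.0 m/s


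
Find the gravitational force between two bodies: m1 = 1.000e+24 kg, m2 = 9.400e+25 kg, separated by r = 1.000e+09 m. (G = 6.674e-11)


F = G*m1*m2/r^2 = 6.674e-11 * 1.000e+24 * 9.400e+25 / (1.000e+09)^2 = 6.674e-11 * 9.400e+49 / 1.000e+18 = 6.274e+21

6.274e+21 N


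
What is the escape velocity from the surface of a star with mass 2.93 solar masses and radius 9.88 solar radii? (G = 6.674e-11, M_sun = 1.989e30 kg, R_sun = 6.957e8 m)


M = 2.93 * 1.989e30 kg = 5.82777e+30 kg; R = 9.88 * 6.957e8 m = 6.873516e+09 m. v_esc = sqrt(2GM/R) = sqrt(2 * 6.674e-11 * 5.82777e+30 / 6.873516e+09) = 336410.7202

336410.7202 m/s


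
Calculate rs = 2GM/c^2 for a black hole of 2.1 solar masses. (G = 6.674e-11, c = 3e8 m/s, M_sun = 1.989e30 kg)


M = 2.1 * 1.989e30 kg = 4.1769e+30 kg. rs = 2GM/c^2 = 2 * 6.674e-11 * 4.1769e+30 / (3e8)^2 = 6194.8068

6194.8068 m


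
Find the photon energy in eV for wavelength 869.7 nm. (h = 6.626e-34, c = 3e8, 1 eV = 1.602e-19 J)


E = hc/lambda = 6.626e-34 * 3e8 / 8.697e-07 = 2.286e-19 J = 1.4267 eV

1.4267 eV


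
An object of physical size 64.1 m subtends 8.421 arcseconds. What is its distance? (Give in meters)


D = size / theta_rad, theta_rad = 8.421 * pi/(180*3600) = 4.083e-05, D = 1.570e+06

1.570e+06 m


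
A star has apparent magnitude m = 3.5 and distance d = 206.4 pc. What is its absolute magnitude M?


M = m - 5*log10(d) + 5 = 3.5 - 5*log10(206.4) + 5 = -3.0735

-3.0735


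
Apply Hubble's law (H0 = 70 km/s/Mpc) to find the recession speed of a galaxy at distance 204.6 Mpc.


v = H0 * d = 70 * 204.6 = 14322.0

14322.0 km/s


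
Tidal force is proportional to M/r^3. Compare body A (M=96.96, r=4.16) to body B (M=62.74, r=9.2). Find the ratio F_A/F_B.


Ratio = (M1/r1^3) / (M2/r2^3) = (96.96/4.16^3) / (62.74/9.2^3) = 16.716

16.716


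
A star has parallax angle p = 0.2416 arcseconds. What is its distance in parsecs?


d = 1/p = 1/0.2416 = 4.1391

4.1391 pc


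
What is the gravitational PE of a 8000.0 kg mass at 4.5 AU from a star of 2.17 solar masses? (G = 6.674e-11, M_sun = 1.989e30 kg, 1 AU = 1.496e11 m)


M = 2.17 * 1.989e30 kg = 4.31613e+30 kg; r = 4.5 AU * 1.496e11 m/AU = 6.732e+11 m. U = -GM*m/r = -(6.674e-11 * 4.31613e+30 * 8000.0) / 6.732e+11 = -3.423e+12

-3.423e+12 J


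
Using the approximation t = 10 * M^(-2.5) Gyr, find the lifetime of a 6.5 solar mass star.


t = 10 * M^(-2.5) = 10 * 6.5^(-2.5) = 0.0928

0.0928 Gyr


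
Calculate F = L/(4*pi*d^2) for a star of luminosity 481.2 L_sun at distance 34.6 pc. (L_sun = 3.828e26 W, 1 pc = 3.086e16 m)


F = L / (4*pi*d^2) = 1.842e+29 / (4*pi*(1.068e+18)^2) = 1.286e-08

1.286e-08 W/m^2


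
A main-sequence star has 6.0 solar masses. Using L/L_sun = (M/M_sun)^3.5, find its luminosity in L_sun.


L/L_sun = (M/M_sun)^3.5 = 6.0^3.5 = 529.0898

529.0898 L_sun


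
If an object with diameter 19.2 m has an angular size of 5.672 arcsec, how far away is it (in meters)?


D = size / theta_rad, theta_rad = 5.672 * pi/(180*3600) = 2.750e-05, D = 698216.5515

698216.5515 m


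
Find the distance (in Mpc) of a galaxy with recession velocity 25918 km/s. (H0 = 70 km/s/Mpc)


d = v / H0 = 25918 / 70 = 370.2571

370.2571 Mpc


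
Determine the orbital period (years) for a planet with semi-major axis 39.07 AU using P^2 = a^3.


P = a^(3/2) = 39.07^1.5 = 244.2109

244.2109 years


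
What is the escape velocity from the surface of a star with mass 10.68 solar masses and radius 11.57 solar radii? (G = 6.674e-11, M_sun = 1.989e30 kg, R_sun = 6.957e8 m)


M = 10.68 * 1.989e30 kg = 2.124252e+31 kg; R = 11.57 * 6.957e8 m = 8.049249e+09 m. v_esc = sqrt(2GM/R) = sqrt(2 * 6.674e-11 * 2.124252e+31 / 8.049249e+09) = 593517.3729

593517.3729 m/s


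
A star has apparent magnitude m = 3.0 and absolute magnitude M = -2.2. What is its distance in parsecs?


d = 10^((m - M + 5)/5) = 10^((3.0 - -2.2 + 5)/5) = 109.6478

109.6478 pc


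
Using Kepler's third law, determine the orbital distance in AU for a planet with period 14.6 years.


a = P^(2/3) = 14.6^(2/3) = 5.9736

5.9736 AU


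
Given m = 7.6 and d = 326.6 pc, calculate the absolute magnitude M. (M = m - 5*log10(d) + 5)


M = m - 5*log10(d) + 5 = 7.6 - 5*log10(326.6) + 5 = 0.0299

0.0299


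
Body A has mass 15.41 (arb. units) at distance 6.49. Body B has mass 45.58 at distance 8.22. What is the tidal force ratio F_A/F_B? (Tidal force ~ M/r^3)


Ratio = (M1/r1^3) / (M2/r2^3) = (15.41/6.49^3) / (45.58/8.22^3) = 0.6869

0.6869


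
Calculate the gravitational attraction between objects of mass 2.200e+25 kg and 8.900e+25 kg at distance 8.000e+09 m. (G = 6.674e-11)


F = G*m1*m2/r^2 = 6.674e-11 * 2.200e+25 * 8.900e+25 / (8.000e+09)^2 = 6.674e-11 * 1.958e+51 / 6.400e+19 = 2.042e+21

2.042e+21 N


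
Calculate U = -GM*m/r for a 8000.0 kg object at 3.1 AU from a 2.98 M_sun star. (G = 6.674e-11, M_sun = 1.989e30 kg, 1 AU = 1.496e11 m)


M = 2.98 * 1.989e30 kg = 5.92722e+30 kg; r = 3.1 AU * 1.496e11 m/AU = 4.6376e+11 m. U = -GM*m/r = -(6.674e-11 * 5.92722e+30 * 8000.0) / 4.6376e+11 = -6.824e+12

-6.824e+12 J


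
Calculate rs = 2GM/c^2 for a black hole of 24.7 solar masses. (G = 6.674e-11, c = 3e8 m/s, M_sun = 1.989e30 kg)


M = 24.7 * 1.989e30 kg = 4.91283e+31 kg. rs = 2GM/c^2 = 2 * 6.674e-11 * 4.91283e+31 / (3e8)^2 = 72862.7276

72862.7276 m


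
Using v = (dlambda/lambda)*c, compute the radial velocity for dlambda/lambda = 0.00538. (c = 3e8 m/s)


v = (dlambda/lambda) * c = 0.00538 * 3e8 = 1.614e+06

1.614e+06 m/s


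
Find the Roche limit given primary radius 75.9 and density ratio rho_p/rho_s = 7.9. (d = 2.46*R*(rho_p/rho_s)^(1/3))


d_Roche = 2.46 * 75.9 * 7.9^(1/3) = 371.8655

371.8655


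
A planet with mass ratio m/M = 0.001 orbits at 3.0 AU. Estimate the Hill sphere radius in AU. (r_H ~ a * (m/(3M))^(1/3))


r_H = a * (m/3M)^(1/3) = 3.0 * (0.001/3)^(1/3) = 0.208

0.208 AU


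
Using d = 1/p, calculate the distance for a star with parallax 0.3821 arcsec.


d = 1/p = 1/0.3821 = 2.6171

2.6171 pc


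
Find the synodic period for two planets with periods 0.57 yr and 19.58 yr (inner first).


1/P_syn = |1/P1 - 1/P2| = |1/0.57 - 1/19.58| => P_syn = 0.5871

0.5871 years


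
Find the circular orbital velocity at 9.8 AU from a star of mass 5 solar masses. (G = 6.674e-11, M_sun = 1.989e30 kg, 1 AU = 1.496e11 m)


v = sqrt(GM/r) = sqrt(6.674e-11 * 9.945e+30 / 1.466e+12) = 21277.307

21277.307 m/s


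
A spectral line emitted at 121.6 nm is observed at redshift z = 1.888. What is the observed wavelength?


lam_obs = lam_emit * (1 + z) = 121.6 * (1 + 1.888) = 351.1808

351.1808 nm


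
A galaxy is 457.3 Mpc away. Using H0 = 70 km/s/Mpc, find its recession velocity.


v = H0 * d = 70 * 457.3 = 32011.0

32011.0 km/s


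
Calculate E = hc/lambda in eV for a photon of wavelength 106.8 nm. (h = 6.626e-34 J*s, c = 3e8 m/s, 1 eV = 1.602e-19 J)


E = hc/lambda = 6.626e-34 * 3e8 / 1.068e-07 = 1.861e-18 J = 11.6182 eV

11.6182 eV


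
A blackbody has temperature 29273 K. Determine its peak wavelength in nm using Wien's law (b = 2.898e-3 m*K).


lam_max = b / T = 2.898e-3 / 29273 = 9.900e-08 m = 98.9991 nm

98.9991 nm


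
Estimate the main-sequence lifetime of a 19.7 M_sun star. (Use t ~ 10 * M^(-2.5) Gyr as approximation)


t = 10 * M^(-2.5) = 10 * 19.7^(-2.5) = 0.0058

0.0058 Gyr


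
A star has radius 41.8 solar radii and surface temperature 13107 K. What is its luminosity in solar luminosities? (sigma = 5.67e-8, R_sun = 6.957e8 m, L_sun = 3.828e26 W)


R = 41.8 * 6.957e8 m = 2.908026e+10 m. L = 4*pi*R^2*sigma*T^4 = 4*pi*(2.908026e+10)^2 * 5.67e-8 * 13107^4 = 1.778290428e+31 W. L/L_sun = 1.778290428e+31 / 3.828e26 = 46454.8179

46454.8179 L_sun


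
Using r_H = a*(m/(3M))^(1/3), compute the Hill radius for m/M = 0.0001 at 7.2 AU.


r_H = a * (m/3M)^(1/3) = 7.2 * (0.0001/3)^(1/3) = 0.2317

0.2317 AU


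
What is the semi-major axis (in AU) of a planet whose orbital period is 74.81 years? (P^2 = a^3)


a = P^(2/3) = 74.81^(2/3) = 17.7544

17.7544 AU


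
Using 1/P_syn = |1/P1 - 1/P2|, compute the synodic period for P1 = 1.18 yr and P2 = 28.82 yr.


1/P_syn = |1/P1 - 1/P2| = |1/1.18 - 1/28.82| => P_syn = 1.2304

1.2304 years


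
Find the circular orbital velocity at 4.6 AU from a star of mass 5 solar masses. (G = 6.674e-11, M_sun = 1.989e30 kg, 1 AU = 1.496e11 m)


v = sqrt(GM/r) = sqrt(6.674e-11 * 9.945e+30 / 6.882e+11) = 31056.3764

31056.3764 m/s


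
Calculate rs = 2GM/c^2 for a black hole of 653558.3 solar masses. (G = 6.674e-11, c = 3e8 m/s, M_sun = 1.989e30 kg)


M = 653558.3 * 1.989e30 kg = 1.299927459e+36 kg. rs = 2GM/c^2 = 2 * 6.674e-11 * 1.299927459e+36 / (3e8)^2 = 1.928e+09

1.928e+09 m


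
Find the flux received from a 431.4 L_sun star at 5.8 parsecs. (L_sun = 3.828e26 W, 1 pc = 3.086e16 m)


F = L / (4*pi*d^2) = 1.651e+29 / (4*pi*(1.790e+17)^2) = 4.102e-07

4.102e-07 W/m^2


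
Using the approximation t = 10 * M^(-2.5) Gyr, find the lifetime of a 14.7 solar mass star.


t = 10 * M^(-2.5) = 10 * 14.7^(-2.5) = 0.0121

0.0121 Gyr


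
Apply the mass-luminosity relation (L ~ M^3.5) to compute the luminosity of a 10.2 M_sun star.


L/L_sun = (M/M_sun)^3.5 = 10.2^3.5 = 3389.2266

3389.2266 L_sun


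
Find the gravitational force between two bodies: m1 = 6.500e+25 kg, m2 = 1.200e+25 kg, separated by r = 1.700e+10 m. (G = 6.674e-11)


F = G*m1*m2/r^2 = 6.674e-11 * 6.500e+25 * 1.200e+25 / (1.700e+10)^2 = 6.674e-11 * 7.800e+50 / 2.890e+20 = 1.801e+20

1.801e+20 N


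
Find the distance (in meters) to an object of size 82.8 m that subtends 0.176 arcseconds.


D = size / theta_rad, theta_rad = 0.176 * pi/(180*3600) = 8.533e-07, D = 9.704e+07

9.704e+07 m


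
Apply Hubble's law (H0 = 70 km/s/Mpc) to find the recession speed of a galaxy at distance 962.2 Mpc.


v = H0 * d = 70 * 962.2 = 67354.0

67354.0 km/s


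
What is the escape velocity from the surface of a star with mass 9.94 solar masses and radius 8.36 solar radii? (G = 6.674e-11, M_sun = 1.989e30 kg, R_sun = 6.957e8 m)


M = 9.94 * 1.989e30 kg = 1.977066e+31 kg; R = 8.36 * 6.957e8 m = 5.816052e+09 m. v_esc = sqrt(2GM/R) = sqrt(2 * 6.674e-11 * 1.977066e+31 / 5.816052e+09) = 673603.8215

673603.8215 m/s


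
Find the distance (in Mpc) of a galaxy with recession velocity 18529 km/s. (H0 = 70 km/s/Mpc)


d = v / H0 = 18529 / 70 = 264.7

264.7 Mpc


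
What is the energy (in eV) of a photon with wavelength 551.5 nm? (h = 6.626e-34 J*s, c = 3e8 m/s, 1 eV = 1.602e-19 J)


E = hc/lambda = 6.626e-34 * 3e8 / 5.515e-07 = 3.604e-19 J = 2.2499 eV

2.2499 eV


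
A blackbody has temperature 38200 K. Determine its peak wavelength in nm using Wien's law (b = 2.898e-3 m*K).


lam_max = b / T = 2.898e-3 / 38200 = 7.586e-08 m = 75.8639 nm

75.8639 nm


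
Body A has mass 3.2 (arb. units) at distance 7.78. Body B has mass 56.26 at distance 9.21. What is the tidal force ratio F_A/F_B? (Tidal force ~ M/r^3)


Ratio = (M1/r1^3) / (M2/r2^3) = (3.2/7.78^3) / (56.26/9.21^3) = 0.0944

0.0944


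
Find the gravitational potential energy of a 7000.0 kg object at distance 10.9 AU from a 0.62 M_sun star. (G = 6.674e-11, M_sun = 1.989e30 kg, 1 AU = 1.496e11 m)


M = 0.62 * 1.989e30 kg = 1.23318e+30 kg; r = 10.9 AU * 1.496e11 m/AU = 1.63064e+12 m. U = -GM*m/r = -(6.674e-11 * 1.23318e+30 * 7000.0) / 1.63064e+12 = -3.533e+11

-3.533e+11 J


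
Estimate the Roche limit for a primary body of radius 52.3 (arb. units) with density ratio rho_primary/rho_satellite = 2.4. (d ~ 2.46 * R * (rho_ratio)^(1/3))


d_Roche = 2.46 * 52.3 * 2.4^(1/3) = 172.2558

172.2558


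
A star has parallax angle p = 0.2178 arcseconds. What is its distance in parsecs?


d = 1/p = 1/0.2178 = 4.5914

4.5914 pc


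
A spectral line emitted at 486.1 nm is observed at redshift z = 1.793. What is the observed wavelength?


lam_obs = lam_emit * (1 + z) = 486.1 * (1 + 1.793) = 1357.6773

1357.6773 nm


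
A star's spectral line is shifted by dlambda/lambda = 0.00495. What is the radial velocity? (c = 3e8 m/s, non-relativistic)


v = (dlambda/lambda) * c = 0.00495 * 3e8 = 1.485e+06

1.485e+06 m/s


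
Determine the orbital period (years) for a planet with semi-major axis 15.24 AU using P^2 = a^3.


P = a^(3/2) = 15.24^1.5 = 59.4946

59.4946 years


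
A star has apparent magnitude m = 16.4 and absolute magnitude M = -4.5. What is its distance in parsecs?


d = 10^((m - M + 5)/5) = 10^((16.4 - -4.5 + 5)/5) = 151356.1248

151356.1248 pc


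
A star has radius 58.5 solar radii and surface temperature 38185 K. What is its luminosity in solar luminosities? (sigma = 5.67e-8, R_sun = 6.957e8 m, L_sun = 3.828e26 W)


R = 58.5 * 6.957e8 m = 4.069845e+10 m. L = 4*pi*R^2*sigma*T^4 = 4*pi*(4.069845e+10)^2 * 5.67e-8 * 38185^4 = 2.50911081e+33 W. L/L_sun = 2.50911081e+33 / 3.828e26 = 6.555e+06

6.555e+06 L_sun


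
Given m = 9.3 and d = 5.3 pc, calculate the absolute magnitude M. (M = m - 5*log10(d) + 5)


M = m - 5*log10(d) + 5 = 9.3 - 5*log10(5.3) + 5 = 10.6786

10.6786
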